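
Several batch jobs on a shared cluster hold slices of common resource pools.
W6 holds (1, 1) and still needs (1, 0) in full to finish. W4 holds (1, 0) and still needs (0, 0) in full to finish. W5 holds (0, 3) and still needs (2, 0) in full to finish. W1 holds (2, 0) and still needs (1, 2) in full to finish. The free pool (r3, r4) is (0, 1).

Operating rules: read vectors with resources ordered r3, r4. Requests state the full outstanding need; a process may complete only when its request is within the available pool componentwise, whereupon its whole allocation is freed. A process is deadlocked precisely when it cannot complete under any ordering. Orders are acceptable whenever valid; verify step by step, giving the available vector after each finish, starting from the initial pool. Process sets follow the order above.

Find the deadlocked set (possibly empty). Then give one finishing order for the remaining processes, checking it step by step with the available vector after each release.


No process is deadlocked.
Key observation: W4 can run right away; the returned allocation unlocks the remaining processes in turn.
A valid finishing order for the others: W4, W6, W1, W5. Walking it through:
  pool = (0, 1)
  W4 needs (0, 0) <= (0, 1) -> finishes; pool += (1, 0) = (1, 1)
  W6 needs (1, 0) <= (1, 1) -> finishes; pool += (1, 1) = (2, 2)
  W1 needs (1, 2) <= (2, 2) -> finishes; pool += (2, 0) = (4, 2)
  W5 needs (2, 0) <= (4, 2) -> finishes; pool += (0, 3) = (4, 5)


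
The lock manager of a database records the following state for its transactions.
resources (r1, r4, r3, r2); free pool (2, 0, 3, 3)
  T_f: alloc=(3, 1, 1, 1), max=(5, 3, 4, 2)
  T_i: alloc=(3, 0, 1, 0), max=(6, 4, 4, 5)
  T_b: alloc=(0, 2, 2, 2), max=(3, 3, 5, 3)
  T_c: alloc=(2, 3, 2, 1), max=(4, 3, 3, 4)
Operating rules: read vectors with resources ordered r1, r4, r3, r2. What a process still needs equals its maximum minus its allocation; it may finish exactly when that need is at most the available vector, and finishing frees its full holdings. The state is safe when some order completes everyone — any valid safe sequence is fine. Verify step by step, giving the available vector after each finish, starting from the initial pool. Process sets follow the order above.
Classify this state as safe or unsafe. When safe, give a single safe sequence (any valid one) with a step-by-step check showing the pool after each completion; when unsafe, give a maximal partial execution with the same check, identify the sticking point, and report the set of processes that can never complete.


SAFE. One safe sequence: T_c, T_b, T_i, T_f.
Key observation: at T_c the run first touches a limit — (2, 0, 1, 3) against (2, 0, 3, 3), exact on a resource it actually requests.
Walking it through:
  pool = (2, 0, 3, 3)
  T_c needs (2, 0, 1, 3) <= (2, 0, 3, 3) -> finishes; pool += (2, 3, 2, 1) = (4, 3, 5, 4)
  T_b needs (3, 1, 3, 1) <= (4, 3, 5, 4) -> finishes; pool += (0, 2, 2, 2) = (4, 5, 7, 6)
  T_i needs (3, 4, 3, 5) <= (4, 5, 7, 6) -> finishes; pool += (3, 0, 1, 0) = (7, 5, 8, 6)
  T_f needs (2, 2, 3, 1) <= (7, 5, 8, 6) -> finishes; pool += (3, 1, 1, 1) = (10, 6, 9, 7)


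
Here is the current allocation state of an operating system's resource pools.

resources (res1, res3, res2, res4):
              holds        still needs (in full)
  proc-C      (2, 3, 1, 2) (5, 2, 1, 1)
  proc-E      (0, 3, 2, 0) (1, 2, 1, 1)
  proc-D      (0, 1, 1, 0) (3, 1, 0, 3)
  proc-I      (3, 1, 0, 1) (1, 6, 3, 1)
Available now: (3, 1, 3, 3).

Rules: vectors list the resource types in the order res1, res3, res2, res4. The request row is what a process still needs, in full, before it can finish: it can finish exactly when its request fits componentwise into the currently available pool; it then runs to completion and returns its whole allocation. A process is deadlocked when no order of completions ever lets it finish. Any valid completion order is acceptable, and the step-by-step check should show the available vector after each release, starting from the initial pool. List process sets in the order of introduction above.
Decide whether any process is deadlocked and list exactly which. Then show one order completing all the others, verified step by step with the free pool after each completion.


Deadlocked set: proc-C and proc-I.
Key observation: after proc-D, proc-E the pool peaks at (3, 5, 6, 3), and each blocked process is short somewhere: proc-C on res1; proc-I on res3.
The rest can finish in the order proc-D, proc-E. Verifying each step:
  pool = (3, 1, 3, 3)
  run proc-D (needs (3, 1, 0, 3), free (3, 1, 3, 3)); after release of (0, 1, 1, 0) the pool is (3, 2, 4, 3)
  run proc-E (needs (1, 2, 1, 1), free (3, 2, 4, 3)); after release of (0, 3, 2, 0) the pool is (3, 5, 6, 3)
The stuck group stays short no matter what:
  proc-C cannot run: need (5, 2, 1, 1) vs free (3, 5, 6, 3) (insufficient res1)
  proc-I cannot run: need (1, 6, 3, 1) vs free (3, 5, 6, 3) (insufficient res3)


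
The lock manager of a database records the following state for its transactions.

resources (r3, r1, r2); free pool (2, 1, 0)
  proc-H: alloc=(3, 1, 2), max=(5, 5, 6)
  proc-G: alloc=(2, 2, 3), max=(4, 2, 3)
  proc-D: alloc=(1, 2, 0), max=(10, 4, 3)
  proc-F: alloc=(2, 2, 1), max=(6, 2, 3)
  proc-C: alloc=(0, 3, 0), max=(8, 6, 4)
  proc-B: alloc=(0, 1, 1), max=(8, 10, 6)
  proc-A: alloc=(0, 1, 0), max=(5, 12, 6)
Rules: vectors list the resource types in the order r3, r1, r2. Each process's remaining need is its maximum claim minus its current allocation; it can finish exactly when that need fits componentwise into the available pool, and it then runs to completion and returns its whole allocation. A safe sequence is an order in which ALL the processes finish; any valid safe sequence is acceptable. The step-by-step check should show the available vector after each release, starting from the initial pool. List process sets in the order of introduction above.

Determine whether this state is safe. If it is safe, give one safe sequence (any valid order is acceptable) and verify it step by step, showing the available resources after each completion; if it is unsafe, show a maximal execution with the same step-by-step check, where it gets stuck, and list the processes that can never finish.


SAFE. One safe sequence: proc-G, proc-F, proc-H, proc-C, proc-B, proc-D, proc-A.
Key observation: at proc-G the run first touches a limit — (2, 0, 0) against (2, 1, 0), exact on a resource it actually requests.
Step-by-step check:
  pool = (2, 1, 0)
  run proc-G (needs (2, 0, 0), free (2, 1, 0)); after release of (2, 2, 3) the pool is (4, 3, 3)
  run proc-F (needs (4, 0, 2), free (4, 3, 3)); after release of (2, 2, 1) the pool is (6, 5, 4)
  run proc-H (needs (2, 4, 4), free (6, 5, 4)); after release of (3, 1, 2) the pool is (9, 6, 6)
  run proc-C (needs (8, 3, 4), free (9, 6, 6)); after release of (0, 3, 0) the pool is (9, 9, 6)
  run proc-B (needs (8, 9, 5), free (9, 9, 6)); after release of (0, 1, 1) the pool is (9, 10, 7)
  run proc-D (needs (9, 2, 3), free (9, 10, 7)); after release of (1, 2, 0) the pool is (10, 12, 7)
  run proc-A (needs (5, 11, 6), free (10, 12, 7)); after release of (0, 1, 0) the pool is (10, 13, 7)


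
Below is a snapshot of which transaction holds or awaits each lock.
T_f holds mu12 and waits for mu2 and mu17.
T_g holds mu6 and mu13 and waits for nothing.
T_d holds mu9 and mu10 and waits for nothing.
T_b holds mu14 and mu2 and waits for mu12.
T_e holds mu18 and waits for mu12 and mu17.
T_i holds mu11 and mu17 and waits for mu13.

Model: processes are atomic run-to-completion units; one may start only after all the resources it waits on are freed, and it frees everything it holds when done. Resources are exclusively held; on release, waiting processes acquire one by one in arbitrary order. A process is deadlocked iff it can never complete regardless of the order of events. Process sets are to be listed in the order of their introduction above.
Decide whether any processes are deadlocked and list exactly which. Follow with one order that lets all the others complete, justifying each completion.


Deadlocked: T_f, T_b and T_e.
Key observation: along T_f -> T_b -> T_f, each member waits on what the next one holds — a deadlock; T_e waits into the deadlock from upstream.
The rest can finish in the order T_g, T_d, T_i.
Verifying each step:
  T_g: no waits; runs immediately, freeing mu6 and mu13
  T_d: no waits; runs immediately, freeing mu9 and mu10
  run T_i (all its waits — mu13 — are resolved); releases mu11 and mu17


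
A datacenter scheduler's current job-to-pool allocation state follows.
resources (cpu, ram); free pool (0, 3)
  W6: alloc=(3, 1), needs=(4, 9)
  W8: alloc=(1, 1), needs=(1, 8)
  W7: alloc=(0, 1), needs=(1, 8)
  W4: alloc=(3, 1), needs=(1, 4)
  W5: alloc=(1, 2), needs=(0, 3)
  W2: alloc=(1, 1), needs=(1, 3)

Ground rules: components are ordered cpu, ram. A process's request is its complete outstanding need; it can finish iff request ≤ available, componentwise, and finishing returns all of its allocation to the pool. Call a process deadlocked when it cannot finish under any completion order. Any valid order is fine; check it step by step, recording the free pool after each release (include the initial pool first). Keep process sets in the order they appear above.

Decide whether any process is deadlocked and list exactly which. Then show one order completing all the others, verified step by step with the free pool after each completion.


Deadlocked set: W6, W8 and W7.
Key observation: W5, W2, W4 can finish, but then (5, 7) is all there is, and the blocked group's ram demands exceed it.
One completion order for the rest: W5, W2, W4. Step-by-step check:
  pool = (0, 3)
  W5: need (0, 3) fits (0, 3); releases (1, 2), pool now (1, 5)
  W2: need (1, 3) fits (1, 5); releases (1, 1), pool now (2, 6)
  W4: need (1, 4) fits (2, 6); releases (3, 1), pool now (5, 7)
The blocked processes can never fit:
  W6 still needs (4, 9) but only (5, 7) is free — short on ram
  W8 still needs (1, 8) but only (5, 7) is free — short on ram
  W7 still needs (1, 8) but only (5, 7) is free — short on ram


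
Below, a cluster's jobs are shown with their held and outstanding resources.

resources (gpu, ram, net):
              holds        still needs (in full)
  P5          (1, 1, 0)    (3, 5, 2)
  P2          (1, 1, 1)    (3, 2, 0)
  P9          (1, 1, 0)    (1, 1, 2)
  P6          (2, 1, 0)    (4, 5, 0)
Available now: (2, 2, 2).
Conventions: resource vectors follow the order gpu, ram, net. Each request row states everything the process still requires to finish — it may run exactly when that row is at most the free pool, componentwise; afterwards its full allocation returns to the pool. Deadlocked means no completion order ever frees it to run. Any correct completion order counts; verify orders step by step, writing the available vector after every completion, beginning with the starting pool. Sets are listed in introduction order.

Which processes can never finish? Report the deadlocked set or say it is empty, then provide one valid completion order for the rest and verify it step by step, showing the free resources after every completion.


Deadlocked: P5 and P6.
Key observation: P9, P2 can finish, but then (4, 4, 3) is all there is, and the blocked group's ram demands exceed it.
A valid finishing order for the others: P9, P2. Check, step by step:
  pool = (2, 2, 2)
  P9 needs (1, 1, 2) <= (2, 2, 2) -> finishes; pool += (1, 1, 0) = (3, 3, 2)
  P2 needs (3, 2, 0) <= (3, 3, 2) -> finishes; pool += (1, 1, 1) = (4, 4, 3)
The stuck group stays short no matter what:
  blocked: P5 wants (3, 5, 2), pool (4, 4, 3) — not enough ram
  blocked: P6 wants (4, 5, 0), pool (4, 4, 3) — not enough ram


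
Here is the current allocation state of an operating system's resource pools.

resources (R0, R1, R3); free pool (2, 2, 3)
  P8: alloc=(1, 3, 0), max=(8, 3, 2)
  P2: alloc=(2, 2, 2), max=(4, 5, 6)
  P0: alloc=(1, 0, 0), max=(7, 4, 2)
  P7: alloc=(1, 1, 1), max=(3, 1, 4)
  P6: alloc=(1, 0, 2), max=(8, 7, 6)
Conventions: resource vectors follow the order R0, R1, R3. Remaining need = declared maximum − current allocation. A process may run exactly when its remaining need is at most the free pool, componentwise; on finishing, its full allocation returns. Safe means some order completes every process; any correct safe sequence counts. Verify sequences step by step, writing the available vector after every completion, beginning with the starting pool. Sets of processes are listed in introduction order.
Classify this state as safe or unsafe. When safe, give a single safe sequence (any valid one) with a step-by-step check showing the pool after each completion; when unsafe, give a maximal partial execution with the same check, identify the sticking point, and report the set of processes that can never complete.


UNSAFE — no complete ordering exists.
Key observation: once P7, P2 finish, the pool peaks at (5, 5, 6) — and every remaining process still needs more R0 than that.
Going as far as possible: P7, P2; after that, nothing fits. Verifying each step:
  pool = (2, 2, 3)
  run P7 (needs (2, 0, 3), free (2, 2, 3)); after release of (1, 1, 1) the pool is (3, 3, 4)
  run P2 (needs (2, 3, 4), free (3, 3, 4)); after release of (2, 2, 2) the pool is (5, 5, 6)
  P8 still needs (7, 0, 2) but only (5, 5, 6) is free — short on R0
  P0 still needs (6, 4, 2) but only (5, 5, 6) is free — short on R0
  P6 still needs (7, 7, 4) but only (5, 5, 6) is free — short on R0 and R1
Never able to finish: P8, P0 and P6.


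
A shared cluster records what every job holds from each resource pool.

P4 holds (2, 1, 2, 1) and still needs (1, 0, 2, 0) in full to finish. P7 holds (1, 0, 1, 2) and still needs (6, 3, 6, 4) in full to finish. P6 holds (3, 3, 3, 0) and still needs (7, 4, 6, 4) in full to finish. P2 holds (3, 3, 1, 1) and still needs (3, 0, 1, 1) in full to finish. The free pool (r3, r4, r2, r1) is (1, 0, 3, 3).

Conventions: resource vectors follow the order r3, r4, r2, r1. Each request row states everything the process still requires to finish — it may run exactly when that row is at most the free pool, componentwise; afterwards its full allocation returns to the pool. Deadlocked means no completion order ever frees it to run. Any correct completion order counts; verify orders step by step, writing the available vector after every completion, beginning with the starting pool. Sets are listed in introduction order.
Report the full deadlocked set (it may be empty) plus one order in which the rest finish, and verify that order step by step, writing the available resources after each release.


No process is deadlocked.
Key observation: beginning at P4, releases accumulate fast enough that every process eventually fits.
The rest can finish in the order P4, P2, P7, P6. Verifying each step:
  pool = (1, 0, 3, 3)
  P4 needs (1, 0, 2, 0) <= (1, 0, 3, 3) -> finishes; pool += (2, 1, 2, 1) = (3, 1, 5, 4)
  P2 needs (3, 0, 1, 1) <= (3, 1, 5, 4) -> finishes; pool += (3, 3, 1, 1) = (6, 4, 6, 5)
  P7 needs (6, 3, 6, 4) <= (6, 4, 6, 5) -> finishes; pool += (1, 0, 1, 2) = (7, 4, 7, 7)
  P6 needs (7, 4, 6, 4) <= (7, 4, 7, 7) -> finishes; pool += (3, 3, 3, 0) = (10, 7, 10, 7)


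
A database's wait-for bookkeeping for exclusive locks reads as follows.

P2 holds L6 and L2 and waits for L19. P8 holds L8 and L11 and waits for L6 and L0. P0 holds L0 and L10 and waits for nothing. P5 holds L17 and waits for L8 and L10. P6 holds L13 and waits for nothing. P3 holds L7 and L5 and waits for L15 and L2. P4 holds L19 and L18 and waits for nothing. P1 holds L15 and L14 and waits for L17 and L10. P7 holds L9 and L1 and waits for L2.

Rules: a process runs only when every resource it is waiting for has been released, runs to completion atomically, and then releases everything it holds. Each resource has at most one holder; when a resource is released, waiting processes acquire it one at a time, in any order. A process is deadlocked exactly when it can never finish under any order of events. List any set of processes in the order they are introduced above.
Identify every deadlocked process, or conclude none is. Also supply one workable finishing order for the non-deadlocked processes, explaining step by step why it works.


Nothing here is deadlocked.
Key observation: the wait relation is loop-free; peeling off processes with no waits unwinds the whole state.
A valid finishing order for the others: P4, P0, P6, P2, P8, P5, P1, P7, P3.
Walking it through:
  P4 waits on nothing -> runs at once and releases L19 and L18
  P0 waits on nothing -> runs at once and releases L0 and L10
  P6 waits on nothing -> runs at once and releases L13
  run P2 (all its waits — L19 — are resolved); releases L6 and L2
  run P8 (all its waits — L6 and L0 — are resolved); releases L8 and L11
  run P5 (all its waits — L8 and L10 — are resolved); releases L17
  run P1 (all its waits — L17 and L10 — are resolved); releases L15 and L14
  run P7 (all its waits — L2 — are resolved); releases L9 and L1
  run P3 (all its waits — L15 and L2 — are resolved); releases L7 and L5


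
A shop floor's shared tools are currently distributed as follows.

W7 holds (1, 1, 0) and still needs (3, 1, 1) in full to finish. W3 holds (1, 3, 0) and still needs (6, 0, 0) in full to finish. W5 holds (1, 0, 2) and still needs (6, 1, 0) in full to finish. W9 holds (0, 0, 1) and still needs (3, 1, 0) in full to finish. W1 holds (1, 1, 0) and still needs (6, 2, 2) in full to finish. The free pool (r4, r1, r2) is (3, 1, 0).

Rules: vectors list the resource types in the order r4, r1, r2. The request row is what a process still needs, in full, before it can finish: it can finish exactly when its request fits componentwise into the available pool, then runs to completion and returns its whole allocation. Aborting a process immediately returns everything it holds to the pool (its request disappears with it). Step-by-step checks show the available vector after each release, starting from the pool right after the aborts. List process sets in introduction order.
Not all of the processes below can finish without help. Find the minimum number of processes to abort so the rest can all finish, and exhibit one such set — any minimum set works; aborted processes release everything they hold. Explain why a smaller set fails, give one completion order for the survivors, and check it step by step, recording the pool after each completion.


The answer: abort W3 and W5.
Key observation: aborting W3 and W5 returns (2, 3, 2), and W1 — hopeless before — runs at step 2 with the returned capacity in the pool.
Why nothing smaller works — every single abort fails: W7 alone leaves W3 blocked (short on r4); W3 alone leaves W5 blocked (short on r4); W5 alone leaves W3 blocked (short on r4); W9 alone leaves W3 blocked (short on r4); W1 alone leaves W3 blocked (short on r4).
Survivors finish in the order: W7, W1, W9. Walking it through (pool after the aborts first):
  pool = (5, 4, 2)
  W7: need (3, 1, 1) fits (5, 4, 2); releases (1, 1, 0), pool now (6, 5, 2)
  W1: need (6, 2, 2) fits (6, 5, 2); releases (1, 1, 0), pool now (7, 6, 2)
  W9: need (3, 1, 0) fits (7, 6, 2); releases (0, 0, 1), pool now (7, 6, 3)


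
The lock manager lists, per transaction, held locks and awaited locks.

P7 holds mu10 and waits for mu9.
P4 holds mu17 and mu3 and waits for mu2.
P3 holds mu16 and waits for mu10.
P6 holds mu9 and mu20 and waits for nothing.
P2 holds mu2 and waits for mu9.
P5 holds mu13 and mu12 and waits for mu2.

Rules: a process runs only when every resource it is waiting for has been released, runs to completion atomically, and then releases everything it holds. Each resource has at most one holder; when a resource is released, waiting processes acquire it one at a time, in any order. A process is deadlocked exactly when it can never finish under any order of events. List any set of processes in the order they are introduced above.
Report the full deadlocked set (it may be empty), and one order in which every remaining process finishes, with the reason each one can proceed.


The deadlocked set is empty.
Key observation: although several processes wait, no cycle exists — each chain bottoms out at a free runner.
The rest can finish in the order P6, P2, P7, P4, P5, P3.
Walking it through:
  P6 waits on nothing -> runs at once and releases mu9 and mu20
  run P2 (all its waits — mu9 — are resolved); releases mu2
  run P7 (all its waits — mu9 — are resolved); releases mu10
  run P4 (all its waits — mu2 — are resolved); releases mu17 and mu3
  run P5 (all its waits — mu2 — are resolved); releases mu13 and mu12
  run P3 (all its waits — mu10 — are resolved); releases mu16


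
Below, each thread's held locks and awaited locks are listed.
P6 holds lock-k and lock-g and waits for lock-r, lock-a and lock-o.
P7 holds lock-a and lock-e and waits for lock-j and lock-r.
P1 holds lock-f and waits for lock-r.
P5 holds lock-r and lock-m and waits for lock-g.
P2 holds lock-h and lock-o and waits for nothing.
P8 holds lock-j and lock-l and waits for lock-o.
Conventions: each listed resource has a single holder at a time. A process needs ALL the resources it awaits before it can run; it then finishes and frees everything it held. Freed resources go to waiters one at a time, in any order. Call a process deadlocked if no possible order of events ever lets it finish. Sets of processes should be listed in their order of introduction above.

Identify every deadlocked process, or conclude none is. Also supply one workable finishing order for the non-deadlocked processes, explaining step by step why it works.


Deadlocked: P6, P7, P1 and P5.
Key observation: P6 -> P7 -> P5 -> P6 is a circular wait — nothing in it can go first; P1 waits into the deadlock from upstream.
A valid finishing order for the others: P2, P8.
Walking it through:
  P2 waits on nothing -> runs at once and releases lock-h and lock-o
  P8: everything it awaited (lock-o) is free; runs, freeing lock-j and lock-l


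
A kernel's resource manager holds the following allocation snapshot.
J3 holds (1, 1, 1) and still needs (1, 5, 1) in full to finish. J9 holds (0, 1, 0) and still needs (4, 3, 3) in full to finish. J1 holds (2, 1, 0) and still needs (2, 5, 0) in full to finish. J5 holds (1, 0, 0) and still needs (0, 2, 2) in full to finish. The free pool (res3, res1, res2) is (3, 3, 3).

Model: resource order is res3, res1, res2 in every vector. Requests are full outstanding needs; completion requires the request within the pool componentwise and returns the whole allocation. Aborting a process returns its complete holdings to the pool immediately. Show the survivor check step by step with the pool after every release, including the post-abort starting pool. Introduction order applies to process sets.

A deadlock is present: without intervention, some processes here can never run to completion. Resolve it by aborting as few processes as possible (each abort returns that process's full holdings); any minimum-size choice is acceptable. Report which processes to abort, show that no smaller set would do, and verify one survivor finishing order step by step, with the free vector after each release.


Abort J1.
Key observation: J3 could never have finished before the abort; with (2, 1, 0) returned by J1, it fits at step 3.
Why nothing smaller works: aborting no one leaves the state deadlocked as given.
Survivors finish in the order: J5, J9, J3. Verifying each step (pool after the aborts first):
  pool = (5, 4, 3)
  run J5 (needs (0, 2, 2), free (5, 4, 3)); after release of (1, 0, 0) the pool is (6, 4, 3)
  run J9 (needs (4, 3, 3), free (6, 4, 3)); after release of (0, 1, 0) the pool is (6, 5, 3)
  run J3 (needs (1, 5, 1), free (6, 5, 3)); after release of (1, 1, 1) the pool is (7, 6, 4)


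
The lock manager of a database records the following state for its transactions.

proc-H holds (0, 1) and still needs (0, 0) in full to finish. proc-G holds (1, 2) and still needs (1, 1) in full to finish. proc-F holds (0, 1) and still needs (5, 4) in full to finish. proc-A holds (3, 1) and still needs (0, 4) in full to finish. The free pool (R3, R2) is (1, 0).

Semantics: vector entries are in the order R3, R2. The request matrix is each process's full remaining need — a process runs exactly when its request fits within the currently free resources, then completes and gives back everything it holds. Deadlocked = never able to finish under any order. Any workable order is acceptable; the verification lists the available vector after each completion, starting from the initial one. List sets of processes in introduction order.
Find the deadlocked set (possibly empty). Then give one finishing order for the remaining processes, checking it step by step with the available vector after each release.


Deadlocked set: proc-F and proc-A.
Key observation: after proc-H, proc-G complete, (2, 3) is the best the pool ever gets, yet each leftover process wants more R2.
The rest can finish in the order proc-H, proc-G. Check, step by step:
  pool = (1, 0)
  run proc-H (needs (0, 0), free (1, 0)); after release of (0, 1) the pool is (1, 1)
  run proc-G (needs (1, 1), free (1, 1)); after release of (1, 2) the pool is (2, 3)
The blocked processes can never fit:
  proc-F still needs (5, 4) but only (2, 3) is free — short on R3 and R2
  proc-A still needs (0, 4) but only (2, 3) is free — short on R2


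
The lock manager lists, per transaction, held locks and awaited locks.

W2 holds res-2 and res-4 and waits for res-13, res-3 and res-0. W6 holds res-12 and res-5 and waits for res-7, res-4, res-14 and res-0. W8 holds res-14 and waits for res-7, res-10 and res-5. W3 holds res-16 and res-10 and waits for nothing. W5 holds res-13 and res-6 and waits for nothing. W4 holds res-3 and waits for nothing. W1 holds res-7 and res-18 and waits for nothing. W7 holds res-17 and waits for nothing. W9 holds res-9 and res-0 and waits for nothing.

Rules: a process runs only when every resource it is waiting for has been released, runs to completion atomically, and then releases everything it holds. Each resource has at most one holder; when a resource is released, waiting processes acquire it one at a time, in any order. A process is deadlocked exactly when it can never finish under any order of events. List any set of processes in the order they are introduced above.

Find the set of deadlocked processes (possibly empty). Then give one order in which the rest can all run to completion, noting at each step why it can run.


Deadlocked: W6 and W8.
Key observation: the waits loop around W6 -> W8 -> W6 with no way out; no other process is dragged down with it.
A valid finishing order for the others: W5, W7, W3, W1, W9, W4, W2.
Step-by-step check:
  W5: no waits; runs immediately, freeing res-13 and res-6
  W7: no waits; runs immediately, freeing res-17
  W3: no waits; runs immediately, freeing res-16 and res-10
  W1: no waits; runs immediately, freeing res-7 and res-18
  W9: no waits; runs immediately, freeing res-9 and res-0
  W4: no waits; runs immediately, freeing res-3
  W2 waits on res-13, res-3 and res-0 — all released -> runs and releases res-2 and res-4


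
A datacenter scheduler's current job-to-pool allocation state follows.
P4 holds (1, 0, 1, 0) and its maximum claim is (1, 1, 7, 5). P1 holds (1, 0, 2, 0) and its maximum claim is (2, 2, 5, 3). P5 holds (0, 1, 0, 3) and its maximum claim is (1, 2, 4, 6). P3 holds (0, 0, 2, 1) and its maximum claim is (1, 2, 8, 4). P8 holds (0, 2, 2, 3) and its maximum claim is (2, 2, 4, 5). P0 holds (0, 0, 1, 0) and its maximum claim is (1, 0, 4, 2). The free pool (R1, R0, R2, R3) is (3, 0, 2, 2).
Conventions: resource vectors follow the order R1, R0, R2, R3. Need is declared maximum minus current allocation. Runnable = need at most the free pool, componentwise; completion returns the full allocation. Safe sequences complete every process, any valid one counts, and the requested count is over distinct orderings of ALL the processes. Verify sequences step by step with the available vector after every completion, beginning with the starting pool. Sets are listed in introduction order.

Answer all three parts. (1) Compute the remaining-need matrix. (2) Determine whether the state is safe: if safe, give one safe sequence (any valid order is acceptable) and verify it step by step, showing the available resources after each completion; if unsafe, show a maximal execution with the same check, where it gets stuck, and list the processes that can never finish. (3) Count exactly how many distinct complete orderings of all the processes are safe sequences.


(1) Need matrix, components ordered R1, R0, R2, R3:
  P4: (0, 1, 6, 5)
  P1: (1, 2, 3, 3)
  P5: (1, 1, 4, 3)
  P3: (1, 2, 6, 3)
  P8: (2, 0, 2, 2)
  P0: (1, 0, 3, 2)
(2) SAFE — a valid safe sequence is P8, P0, P1, P4, P3, P5.
Key observation: the first exact fit in this order is P8 — it needs (2, 0, 2, 2) with (3, 0, 2, 2) free, meeting a requested resource to the last unit.
Check, step by step:
  pool = (3, 0, 2, 2)
  P8 needs (2, 0, 2, 2) <= (3, 0, 2, 2) -> finishes; pool += (0, 2, 2, 3) = (3, 2, 4, 5)
  P0 needs (1, 0, 3, 2) <= (3, 2, 4, 5) -> finishes; pool += (0, 0, 1, 0) = (3, 2, 5, 5)
  P1 needs (1, 2, 3, 3) <= (3, 2, 5, 5) -> finishes; pool += (1, 0, 2, 0) = (4, 2, 7, 5)
  P4 needs (0, 1, 6, 5) <= (4, 2, 7, 5) -> finishes; pool += (1, 0, 1, 0) = (5, 2, 8, 5)
  P3 needs (1, 2, 6, 3) <= (5, 2, 8, 5) -> finishes; pool += (0, 0, 2, 1) = (5, 2, 10, 6)
  P5 needs (1, 1, 4, 3) <= (5, 2, 10, 6) -> finishes; pool += (0, 1, 0, 3) = (5, 3, 10, 9)
(3) The exact count: 40 of the possible complete orderings are safe sequences.


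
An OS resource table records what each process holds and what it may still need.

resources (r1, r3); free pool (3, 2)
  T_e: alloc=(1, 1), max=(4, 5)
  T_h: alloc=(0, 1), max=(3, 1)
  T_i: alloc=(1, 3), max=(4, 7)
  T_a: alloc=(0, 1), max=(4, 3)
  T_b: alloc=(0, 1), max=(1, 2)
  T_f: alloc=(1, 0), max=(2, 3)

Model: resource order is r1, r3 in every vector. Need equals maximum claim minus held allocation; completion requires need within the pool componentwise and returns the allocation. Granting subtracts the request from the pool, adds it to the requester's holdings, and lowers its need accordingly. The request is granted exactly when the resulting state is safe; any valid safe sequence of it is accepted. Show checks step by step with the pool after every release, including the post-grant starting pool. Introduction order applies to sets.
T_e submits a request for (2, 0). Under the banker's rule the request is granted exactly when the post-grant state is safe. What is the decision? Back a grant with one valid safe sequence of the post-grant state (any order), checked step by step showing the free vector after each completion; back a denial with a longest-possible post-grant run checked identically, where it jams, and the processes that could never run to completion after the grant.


DENY. Granting would leave the state unsafe.
Key observation: after T_b, T_f the pool peaks at (2, 3), and each blocked process is short somewhere: T_e on r3; T_h on r1; T_i on r1, r3; T_a on r1.
After a pretend grant, a maximal execution: T_b, T_f — then nothing else fits. Step-by-step check:
  pool = (1, 2)
  T_b needs (1, 1) <= (1, 2) -> finishes; pool += (0, 1) = (1, 3)
  T_f needs (1, 3) <= (1, 3) -> finishes; pool += (1, 0) = (2, 3)
  T_e cannot run: need (1, 4) vs free (2, 3) (insufficient r3)
  T_h cannot run: need (3, 0) vs free (2, 3) (insufficient r1)
  T_i cannot run: need (3, 4) vs free (2, 3) (insufficient r1 and r3)
  T_a cannot run: need (4, 2) vs free (2, 3) (insufficient r1)
Processes that could never finish after the grant: T_e, T_h, T_i and T_a.


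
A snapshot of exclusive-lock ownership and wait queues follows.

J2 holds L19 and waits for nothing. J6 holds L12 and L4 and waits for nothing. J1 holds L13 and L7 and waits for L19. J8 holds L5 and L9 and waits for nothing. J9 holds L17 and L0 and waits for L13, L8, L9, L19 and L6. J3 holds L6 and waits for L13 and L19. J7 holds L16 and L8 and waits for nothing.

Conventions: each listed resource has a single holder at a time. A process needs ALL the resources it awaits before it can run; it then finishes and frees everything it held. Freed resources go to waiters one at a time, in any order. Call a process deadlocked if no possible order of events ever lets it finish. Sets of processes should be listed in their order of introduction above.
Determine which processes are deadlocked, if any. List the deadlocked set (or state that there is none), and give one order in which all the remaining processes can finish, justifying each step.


No process is deadlocked.
Key observation: although several processes wait, no cycle exists — each chain bottoms out at a free runner.
A valid finishing order for the others: J6, J8, J7, J2, J1, J3, J9.
Walking it through:
  J6 waits on nothing -> runs at once and releases L12 and L4
  J8 waits on nothing -> runs at once and releases L5 and L9
  J7 waits on nothing -> runs at once and releases L16 and L8
  J2 waits on nothing -> runs at once and releases L19
  J1: everything it awaited (L19) is free; runs, freeing L13 and L7
  J3: everything it awaited (L13 and L19) is free; runs, freeing L6
  J9: everything it awaited (L13, L8, L9, L19 and L6) is free; runs, freeing L17 and L0


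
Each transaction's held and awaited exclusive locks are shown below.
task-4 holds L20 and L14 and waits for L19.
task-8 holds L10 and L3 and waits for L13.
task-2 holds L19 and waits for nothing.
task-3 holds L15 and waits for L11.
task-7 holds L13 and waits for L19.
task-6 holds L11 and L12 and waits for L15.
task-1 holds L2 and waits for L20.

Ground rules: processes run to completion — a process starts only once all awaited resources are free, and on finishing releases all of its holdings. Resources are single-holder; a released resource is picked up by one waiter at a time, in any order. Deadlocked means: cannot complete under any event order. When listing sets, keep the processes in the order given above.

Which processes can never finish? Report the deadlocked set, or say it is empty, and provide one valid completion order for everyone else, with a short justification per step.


Deadlocked set: task-3 and task-6.
Key observation: the knot is the closed ring of waits task-3 -> task-6 -> task-3; no other process is dragged down with it.
The rest can finish in the order task-2, task-7, task-4, task-1, task-8.
Walking it through:
  task-2: no waits; runs immediately, freeing L19
  task-7 waits on L19 — all released -> runs and releases L13
  task-4 waits on L19 — all released -> runs and releases L20 and L14
  task-1 waits on L20 — all released -> runs and releases L2
  task-8 waits on L13 — all released -> runs and releases L10 and L3


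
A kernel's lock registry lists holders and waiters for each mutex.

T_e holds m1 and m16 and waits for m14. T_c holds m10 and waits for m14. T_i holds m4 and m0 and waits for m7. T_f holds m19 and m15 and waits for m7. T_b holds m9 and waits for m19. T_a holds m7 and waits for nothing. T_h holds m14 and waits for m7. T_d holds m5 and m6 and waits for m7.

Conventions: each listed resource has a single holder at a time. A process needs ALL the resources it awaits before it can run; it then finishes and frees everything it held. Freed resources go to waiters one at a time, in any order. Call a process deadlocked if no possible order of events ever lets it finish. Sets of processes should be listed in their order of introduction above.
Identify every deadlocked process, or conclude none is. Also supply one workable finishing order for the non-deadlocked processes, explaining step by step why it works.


The deadlocked set is empty.
Key observation: the wait relation is loop-free; peeling off processes with no waits unwinds the whole state.
A valid finishing order for the others: T_a, T_h, T_d, T_f, T_b, T_c, T_e, T_i.
Check, step by step:
  T_a: no waits; runs immediately, freeing m7
  run T_h (all its waits — m7 — are resolved); releases m14
  run T_d (all its waits — m7 — are resolved); releases m5 and m6
  run T_f (all its waits — m7 — are resolved); releases m19 and m15
  run T_b (all its waits — m19 — are resolved); releases m9
  run T_c (all its waits — m14 — are resolved); releases m10
  run T_e (all its waits — m14 — are resolved); releases m1 and m16
  run T_i (all its waits — m7 — are resolved); releases m4 and m0


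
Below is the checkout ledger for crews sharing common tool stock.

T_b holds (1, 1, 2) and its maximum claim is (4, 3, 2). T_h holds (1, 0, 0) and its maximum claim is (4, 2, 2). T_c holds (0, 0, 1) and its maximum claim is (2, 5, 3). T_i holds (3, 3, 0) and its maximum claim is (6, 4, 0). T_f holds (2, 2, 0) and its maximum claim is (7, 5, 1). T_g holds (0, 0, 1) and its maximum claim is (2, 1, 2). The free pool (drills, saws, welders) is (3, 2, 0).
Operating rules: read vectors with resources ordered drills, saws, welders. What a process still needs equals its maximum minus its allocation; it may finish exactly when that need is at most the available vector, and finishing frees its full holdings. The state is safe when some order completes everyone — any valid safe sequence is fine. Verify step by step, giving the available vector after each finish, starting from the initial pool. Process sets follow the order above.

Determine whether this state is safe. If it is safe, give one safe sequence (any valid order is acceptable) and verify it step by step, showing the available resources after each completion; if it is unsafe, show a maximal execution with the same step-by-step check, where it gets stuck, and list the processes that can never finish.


SAFE, for example via the order T_i, T_b, T_h, T_g, T_f, T_c.
Key observation: reading the order forward, T_i is the first process whose need (3, 1, 0) meets the free pool (3, 2, 0) exactly on a resource it requests.
Verifying each step:
  pool = (3, 2, 0)
  T_i: need (3, 1, 0) fits (3, 2, 0); releases (3, 3, 0), pool now (6, 5, 0)
  T_b: need (3, 2, 0) fits (6, 5, 0); releases (1, 1, 2), pool now (7, 6, 2)
  T_h: need (3, 2, 2) fits (7, 6, 2); releases (1, 0, 0), pool now (8, 6, 2)
  T_g: need (2, 1, 1) fits (8, 6, 2); releases (0, 0, 1), pool now (8, 6, 3)
  T_f: need (5, 3, 1) fits (8, 6, 3); releases (2, 2, 0), pool now (10, 8, 3)
  T_c: need (2, 5, 2) fits (10, 8, 3); releases (0, 0, 1), pool now (10, 8, 4)


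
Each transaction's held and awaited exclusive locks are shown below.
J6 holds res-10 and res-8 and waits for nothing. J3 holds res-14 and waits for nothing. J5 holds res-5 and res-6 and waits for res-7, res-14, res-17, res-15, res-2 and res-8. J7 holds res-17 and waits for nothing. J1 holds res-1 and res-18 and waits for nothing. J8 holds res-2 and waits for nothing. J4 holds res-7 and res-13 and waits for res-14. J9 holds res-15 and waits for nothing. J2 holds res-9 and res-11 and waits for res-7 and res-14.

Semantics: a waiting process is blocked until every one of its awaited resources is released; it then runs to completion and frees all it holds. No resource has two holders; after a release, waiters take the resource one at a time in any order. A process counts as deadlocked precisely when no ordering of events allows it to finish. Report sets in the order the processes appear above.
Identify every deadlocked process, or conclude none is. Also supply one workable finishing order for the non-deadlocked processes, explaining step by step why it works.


Nothing here is deadlocked.
Key observation: although several processes wait, no cycle exists — each chain bottoms out at a free runner.
A valid finishing order for the others: J6, J3, J1, J4, J8, J7, J9, J5, J2.
Walking it through:
  J6 waits on nothing -> runs at once and releases res-10 and res-8
  J3 waits on nothing -> runs at once and releases res-14
  J1 waits on nothing -> runs at once and releases res-1 and res-18
  J4: everything it awaited (res-14) is free; runs, freeing res-7 and res-13
  J8 waits on nothing -> runs at once and releases res-2
  J7 waits on nothing -> runs at once and releases res-17
  J9 waits on nothing -> runs at once and releases res-15
  J5: everything it awaited (res-7, res-14, res-17, res-15, res-2 and res-8) is free; runs, freeing res-5 and res-6
  J2: everything it awaited (res-7 and res-14) is free; runs, freeing res-9 and res-11
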